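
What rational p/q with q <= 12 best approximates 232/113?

Expand x = 232/113 as a continued fraction with the Euclidean algorithm:
  232 = 2*113 + 6, so a_0 = 2.
  113 = 18*6 + 5, so a_1 = 18.
  6 = 1*5 + 1, so a_2 = 1.
  5 = 5*1 + 0, so a_3 = 5.
so x = [2; 18, 1, 5].
Convergents (p_i = a_i*p_{i-1} + p_{i-2}, q_i = a_i*q_{i-1} + q_{i-2} with p_{-2}=0, p_{-1}=1, q_{-2}=1, q_{-1}=0), until the denominator exceeds 12:
  i=0: a_0=2, p_0 = 2*1 + 0 = 2, q_0 = 2*0 + 1 = 1.
  i=1: a_1=18, p_1 = 18*2 + 1 = 37, q_1 = 18*1 + 0 = 18.
q_1 = 18 > 12, so the last convergent with denominator <= 12 is p_0/q_0 = 2/1.
The closest fraction with denominator <= 12 is either p_0/q_0 or the intermediate fraction (k*p_0 + p_{-1})/(k*q_0 + q_{-1}) with the largest k >= 1 whose denominator stays <= 12; these approach x as k grows, and every other convergent or intermediate fraction in range is farther away.
Largest k: floor((12 - q_{-1})/q_0) = floor((12 - 0)/1) = 12 (using the seeds p_{-1} = 1, q_{-1} = 0).
That gives (12*2 + 1)/(12*1 + 0) = 25/12.
Compare the errors: |x - 2/1| = |232*1 - 2*113|/(113*1) = 6/113, and |x - 25/12| = |232*12 - 25*113|/(113*12) = 41/1356.
Cross-multiplying, 41*113 = 4633 < 8136 = 6*1356, so 41/1356 is smaller: the intermediate fraction 25/12 is closer to x than 2/1.

25/12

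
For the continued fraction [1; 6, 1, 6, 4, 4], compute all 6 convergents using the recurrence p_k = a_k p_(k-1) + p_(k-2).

Using the convergent recurrence p_i = a_i*p_{i-1} + p_{i-2}, q_i = a_i*q_{i-1} + q_{i-2} with p_{-2}=0, p_{-1}=1, q_{-2}=1, q_{-1}=0:
  i=0: a_0=1, p_0 = 1*1 + 0 = 1, q_0 = 1*0 + 1 = 1.
  i=1: a_1=6, p_1 = 6*1 + 1 = 7, q_1 = 6*1 + 0 = 6.
  i=2: a_2=1, p_2 = 1*7 + 1 = 8, q_2 = 1*6 + 1 = 7.
  i=3: a_3=6, p_3 = 6*8 + 7 = 55, q_3 = 6*7 + 6 = 48.
  i=4: a_4=4, p_4 = 4*55 + 8 = 228, q_4 = 4*48 + 7 = 199.
  i=5: a_5=4, p_5 = 4*228 + 55 = 967, q_5 = 4*199 + 48 = 844.

1/1, 7/6, 8/7, 55/48, 228/199, 967/844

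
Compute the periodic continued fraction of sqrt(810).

Write x_i = (sqrt(810) + m_i)/d_i with (m_0, d_0) = (0, 1). a_0 = floor(sqrt(810)) = 28, since 28^2 = 784 <= 810 < 841 = 29^2.
Iterate m_{i+1} = d_i*a_i - m_i, d_{i+1} = (810 - m_{i+1}^2)/d_i, a_{i+1} = floor((a_0 + m_{i+1})/d_{i+1}):
  m_1 = 1*28 - 0 = 28, d_1 = (810 - 28^2)/1 = 26/1 = 26, a_1 = floor((28 + 28)/26) = 2.
  m_2 = 26*2 - 28 = 24, d_2 = (810 - 24^2)/26 = 234/26 = 9, a_2 = floor((28 + 24)/9) = 5.
  m_3 = 9*5 - 24 = 21, d_3 = (810 - 21^2)/9 = 369/9 = 41, a_3 = floor((28 + 21)/41) = 1.
  m_4 = 41*1 - 21 = 20, d_4 = (810 - 20^2)/41 = 410/41 = 10, a_4 = floor((28 + 20)/10) = 4.
  m_5 = 10*4 - 20 = 20, d_5 = (810 - 20^2)/10 = 410/10 = 41, a_5 = floor((28 + 20)/41) = 1.
  m_6 = 41*1 - 20 = 21, d_6 = (810 - 21^2)/41 = 369/41 = 9, a_6 = floor((28 + 21)/9) = 5.
  m_7 = 9*5 - 21 = 24, d_7 = (810 - 24^2)/9 = 234/9 = 26, a_7 = floor((28 + 24)/26) = 2.
  m_8 = 26*2 - 24 = 28, d_8 = (810 - 28^2)/26 = 26/26 = 1, a_8 = floor((28 + 28)/1) = 56.
  m_9 = 1*56 - 28 = 28, d_9 = (810 - 28^2)/1 = 26/1 = 26: (m_9, d_9) = (m_1, d_1) = (28, 26), so from here the quotients repeat a_1, ..., a_8; the period length is 8.
Hence the expansion of sqrt(810) is a_0 = 28 followed by the repeating block 2, 5, 1, 4, 1, 5, 2, 56 (period 8).

[28; (2, 5, 1, 4, 1, 5, 2, 56)]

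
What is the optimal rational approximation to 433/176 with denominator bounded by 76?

Expand x = 433/176 as a continued fraction with the Euclidean algorithm:
  433 = 2*176 + 81, so a_0 = 2.
  176 = 2*81 + 14, so a_1 = 2.
  81 = 5*14 + 11, so a_2 = 5.
  14 = 1*11 + 3, so a_3 = 1.
  11 = 3*3 + 2, so a_4 = 3.
  3 = 1*2 + 1, so a_5 = 1.
  2 = 2*1 + 0, so a_6 = 2.
so x = [2; 2, 5, 1, 3, 1, 2].
Convergents (p_i = a_i*p_{i-1} + p_{i-2}, q_i = a_i*q_{i-1} + q_{i-2} with p_{-2}=0, p_{-1}=1, q_{-2}=1, q_{-1}=0), until the denominator exceeds 76:
  i=0: a_0=2, p_0 = 2*1 + 0 = 2, q_0 = 2*0 + 1 = 1.
  i=1: a_1=2, p_1 = 2*2 + 1 = 5, q_1 = 2*1 + 0 = 2.
  i=2: a_2=5, p_2 = 5*5 + 2 = 27, q_2 = 5*2 + 1 = 11.
  i=3: a_3=1, p_3 = 1*27 + 5 = 32, q_3 = 1*11 + 2 = 13.
  i=4: a_4=3, p_4 = 3*32 + 27 = 123, q_4 = 3*13 + 11 = 50.
  i=5: a_5=1, p_5 = 1*123 + 32 = 155, q_5 = 1*50 + 13 = 63.
  i=6: a_6=2, p_6 = 2*155 + 123 = 433, q_6 = 2*63 + 50 = 176.
q_6 = 176 > 76, so the last convergent with denominator <= 76 is p_5/q_5 = 155/63.
The closest fraction with denominator <= 76 is either p_5/q_5 or the intermediate fraction (k*p_5 + p_4)/(k*q_5 + q_4) with the largest k >= 1 whose denominator stays <= 76; these approach x as k grows, and every other convergent or intermediate fraction in range is farther away.
Largest k: floor((76 - q_4)/q_5) = floor((76 - 50)/63) = 0.
Since k = 0, no intermediate fraction beyond p_5/q_5 has denominator <= 76, so the convergent 155/63 is the closest (its error is |433*63 - 155*176|/(176*63) = 1/11088).

155/63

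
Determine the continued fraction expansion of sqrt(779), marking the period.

[27; (1, 10, 5, 2, 27, 2, 5, 10, 1, 54)]

Write x_i = (sqrt(779) + m_i)/d_i with (m_0, d_0) = (0, 1). a_0 = floor(sqrt(779)) = 27, since 27^2 = 729 <= 779 < 784 = 28^2.
Iterate m_{i+1} = d_i*a_i - m_i, d_{i+1} = (779 - m_{i+1}^2)/d_i, a_{i+1} = floor((a_0 + m_{i+1})/d_{i+1}):
  m_1 = 1*27 - 0 = 27, d_1 = (779 - 27^2)/1 = 50/1 = 50, a_1 = floor((27 + 27)/50) = 1.
  m_2 = 50*1 - 27 = 23, d_2 = (779 - 23^2)/50 = 250/50 = 5, a_2 = floor((27 + 23)/5) = 10.
  m_3 = 5*10 - 23 = 27, d_3 = (779 - 27^2)/5 = 50/5 = 10, a_3 = floor((27 + 27)/10) = 5.
  m_4 = 10*5 - 27 = 23, d_4 = (779 - 23^2)/10 = 250/10 = 25, a_4 = floor((27 + 23)/25) = 2.
  m_5 = 25*2 - 23 = 27, d_5 = (779 - 27^2)/25 = 50/25 = 2, a_5 = floor((27 + 27)/2) = 27.
  m_6 = 2*27 - 27 = 27, d_6 = (779 - 27^2)/2 = 50/2 = 25, a_6 = floor((27 + 27)/25) = 2.
  m_7 = 25*2 - 27 = 23, d_7 = (779 - 23^2)/25 = 250/25 = 10, a_7 = floor((27 + 23)/10) = 5.
  m_8 = 10*5 - 23 = 27, d_8 = (779 - 27^2)/10 = 50/10 = 5, a_8 = floor((27 + 27)/5) = 10.
  m_9 = 5*10 - 27 = 23, d_9 = (779 - 23^2)/5 = 250/5 = 50, a_9 = floor((27 + 23)/50) = 1.
  m_10 = 50*1 - 23 = 27, d_10 = (779 - 27^2)/50 = 50/50 = 1, a_10 = floor((27 + 27)/1) = 54.
  m_11 = 1*54 - 27 = 27, d_11 = (779 - 27^2)/1 = 50/1 = 50: (m_11, d_11) = (m_1, d_1) = (27, 50), so from here the quotients repeat a_1, ..., a_10; the period length is 10.
Hence the expansion of sqrt(779) is a_0 = 27 followed by the repeating block 1, 10, 5, 2, 27, 2, 5, 10, 1, 54 (period 10).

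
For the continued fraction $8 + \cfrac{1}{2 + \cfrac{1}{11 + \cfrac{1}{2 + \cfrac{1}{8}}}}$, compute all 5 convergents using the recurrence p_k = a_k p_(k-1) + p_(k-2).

8/1, 17/2, 195/23, 407/48, 3451/407

Using the convergent recurrence p_i = a_i*p_{i-1} + p_{i-2}, q_i = a_i*q_{i-1} + q_{i-2} with p_{-2}=0, p_{-1}=1, q_{-2}=1, q_{-1}=0:
  i=0: a_0=8, p_0 = 8*1 + 0 = 8, q_0 = 8*0 + 1 = 1.
  i=1: a_1=2, p_1 = 2*8 + 1 = 17, q_1 = 2*1 + 0 = 2.
  i=2: a_2=11, p_2 = 11*17 + 8 = 195, q_2 = 11*2 + 1 = 23.
  i=3: a_3=2, p_3 = 2*195 + 17 = 407, q_3 = 2*23 + 2 = 48.
  i=4: a_4=8, p_4 = 8*407 + 195 = 3451, q_4 = 8*48 + 23 = 407.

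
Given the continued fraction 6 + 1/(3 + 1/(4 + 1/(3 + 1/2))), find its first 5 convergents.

Using the convergent recurrence p_i = a_i*p_{i-1} + p_{i-2}, q_i = a_i*q_{i-1} + q_{i-2} with p_{-2}=0, p_{-1}=1, q_{-2}=1, q_{-1}=0:
  i=0: a_0=6, p_0 = 6*1 + 0 = 6, q_0 = 6*0 + 1 = 1.
  i=1: a_1=3, p_1 = 3*6 + 1 = 19, q_1 = 3*1 + 0 = 3.
  i=2: a_2=4, p_2 = 4*19 + 6 = 82, q_2 = 4*3 + 1 = 13.
  i=3: a_3=3, p_3 = 3*82 + 19 = 265, q_3 = 3*13 + 3 = 42.
  i=4: a_4=2, p_4 = 2*265 + 82 = 612, q_4 = 2*42 + 13 = 97.

6/1, 19/3, 82/13, 265/42, 612/97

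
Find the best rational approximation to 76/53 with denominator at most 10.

10/7

Expand x = 76/53 as a continued fraction with the Euclidean algorithm:
  76 = 1*53 + 23, so a_0 = 1.
  53 = 2*23 + 7, so a_1 = 2.
  23 = 3*7 + 2, so a_2 = 3.
  7 = 3*2 + 1, so a_3 = 3.
  2 = 2*1 + 0, so a_4 = 2.
so x = [1; 2, 3, 3, 2].
Convergents (p_i = a_i*p_{i-1} + p_{i-2}, q_i = a_i*q_{i-1} + q_{i-2} with p_{-2}=0, p_{-1}=1, q_{-2}=1, q_{-1}=0), until the denominator exceeds 10:
  i=0: a_0=1, p_0 = 1*1 + 0 = 1, q_0 = 1*0 + 1 = 1.
  i=1: a_1=2, p_1 = 2*1 + 1 = 3, q_1 = 2*1 + 0 = 2.
  i=2: a_2=3, p_2 = 3*3 + 1 = 10, q_2 = 3*2 + 1 = 7.
  i=3: a_3=3, p_3 = 3*10 + 3 = 33, q_3 = 3*7 + 2 = 23.
q_3 = 23 > 10, so the last convergent with denominator <= 10 is p_2/q_2 = 10/7.
The closest fraction with denominator <= 10 is either p_2/q_2 or the intermediate fraction (k*p_2 + p_1)/(k*q_2 + q_1) with the largest k >= 1 whose denominator stays <= 10; these approach x as k grows, and every other convergent or intermediate fraction in range is farther away.
Largest k: floor((10 - q_1)/q_2) = floor((10 - 2)/7) = 1.
That gives (1*10 + 3)/(1*7 + 2) = 13/9.
Compare the errors: |x - 10/7| = |76*7 - 10*53|/(53*7) = 2/371, and |x - 13/9| = |76*9 - 13*53|/(53*9) = 5/477.
Cross-multiplying, 2*477 = 954 < 1855 = 5*371, so 2/371 is smaller: the convergent 10/7 is closer to x than 13/9.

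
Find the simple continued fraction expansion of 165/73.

[2; 3, 1, 5, 3]

Run the Euclidean algorithm on 165 and 73; the successive quotients are the partial quotients a_0, a_1, ... (each step inverts the fractional part left over by the previous one):
  165 = 2*73 + 19, so a_0 = 2.
  73 = 3*19 + 16, so a_1 = 3.
  19 = 1*16 + 3, so a_2 = 1.
  16 = 5*3 + 1, so a_3 = 5.
  3 = 3*1 + 0, so a_4 = 3.
The remainder reaches 0 after 5 divisions, so the expansion has 5 partial quotients, read off in order.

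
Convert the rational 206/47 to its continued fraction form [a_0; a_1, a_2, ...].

Run the Euclidean algorithm on 206 and 47; the successive quotients are the partial quotients a_0, a_1, ... (each step inverts the fractional part left over by the previous one):
  206 = 4*47 + 18, so a_0 = 4.
  47 = 2*18 + 11, so a_1 = 2.
  18 = 1*11 + 7, so a_2 = 1.
  11 = 1*7 + 4, so a_3 = 1.
  7 = 1*4 + 3, so a_4 = 1.
  4 = 1*3 + 1, so a_5 = 1.
  3 = 3*1 + 0, so a_6 = 3.
The remainder reaches 0 after 7 divisions, so the expansion has 7 partial quotients, read off in order.

[4; 2, 1, 1, 1, 1, 3]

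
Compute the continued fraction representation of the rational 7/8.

Run the Euclidean algorithm on 7 and 8; the successive quotients are the partial quotients a_0, a_1, ... (each step inverts the fractional part left over by the previous one):
  7 = 0*8 + 7, so a_0 = 0.
  8 = 1*7 + 1, so a_1 = 1.
  7 = 7*1 + 0, so a_2 = 7.
The remainder reaches 0 after 3 divisions, so the expansion has 3 partial quotients, read off in order.

[0; 1, 7]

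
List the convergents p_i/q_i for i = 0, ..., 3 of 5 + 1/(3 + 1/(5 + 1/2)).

Using the convergent recurrence p_i = a_i*p_{i-1} + p_{i-2}, q_i = a_i*q_{i-1} + q_{i-2} with p_{-2}=0, p_{-1}=1, q_{-2}=1, q_{-1}=0:
  i=0: a_0=5, p_0 = 5*1 + 0 = 5, q_0 = 5*0 + 1 = 1.
  i=1: a_1=3, p_1 = 3*5 + 1 = 16, q_1 = 3*1 + 0 = 3.
  i=2: a_2=5, p_2 = 5*16 + 5 = 85, q_2 = 5*3 + 1 = 16.
  i=3: a_3=2, p_3 = 2*85 + 16 = 186, q_3 = 2*16 + 3 = 35.

5/1, 16/3, 85/16, 186/35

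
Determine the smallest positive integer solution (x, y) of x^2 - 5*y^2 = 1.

(x, y) = (9, 4)

First expand sqrt(5) as a continued fraction. With x_i = (sqrt(5) + m_i)/d_i and (m_0, d_0) = (0, 1): a_0 = floor(sqrt(5)) = 2, since 2^2 = 4 <= 5 < 9 = 3^2.
Iterate m_{i+1} = d_i*a_i - m_i, d_{i+1} = (5 - m_{i+1}^2)/d_i, a_{i+1} = floor((a_0 + m_{i+1})/d_{i+1}):
  m_1 = 1*2 - 0 = 2, d_1 = (5 - 2^2)/1 = 1/1 = 1, a_1 = floor((2 + 2)/1) = 4.
  m_2 = 1*4 - 2 = 2, d_2 = (5 - 2^2)/1 = 1/1 = 1: (m_2, d_2) = (m_1, d_1) = (2, 1), so from here the quotient a_1 repeats; the period length is 1.
So sqrt(5) = [2; (4)] with period length k = 1.
k is odd, so (p_{k-1}, q_{k-1}) only solves x^2 - 5y^2 = -1 and the fundamental solution of x^2 - 5y^2 = 1 is (p_{2k-1}, q_{2k-1}) = (p_1, q_1); compute convergents through index 1, running through the period twice.
Convergents (p_i = a_i*p_{i-1} + p_{i-2}, q_i = a_i*q_{i-1} + q_{i-2} with p_{-2}=0, p_{-1}=1, q_{-2}=1, q_{-1}=0):
  i=0: a_0=2, p_0 = 2*1 + 0 = 2, q_0 = 2*0 + 1 = 1.
  i=1: a_1=4, p_1 = 4*2 + 1 = 9, q_1 = 4*1 + 0 = 4.
Indeed p_0^2 - 5*q_0^2 = 4 - 5 = -1, not +1.
Check: 9^2 - 5*4^2 = 81 - 80 = 1, so (x, y) = (9, 4) solves the equation, and by the theorem it is the least positive solution.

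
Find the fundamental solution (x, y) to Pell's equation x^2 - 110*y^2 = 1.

(x, y) = (21, 2)

First expand sqrt(110) as a continued fraction. With x_i = (sqrt(110) + m_i)/d_i and (m_0, d_0) = (0, 1): a_0 = floor(sqrt(110)) = 10, since 10^2 = 100 <= 110 < 121 = 11^2.
Iterate m_{i+1} = d_i*a_i - m_i, d_{i+1} = (110 - m_{i+1}^2)/d_i, a_{i+1} = floor((a_0 + m_{i+1})/d_{i+1}):
  m_1 = 1*10 - 0 = 10, d_1 = (110 - 10^2)/1 = 10/1 = 10, a_1 = floor((10 + 10)/10) = 2.
  m_2 = 10*2 - 10 = 10, d_2 = (110 - 10^2)/10 = 10/10 = 1, a_2 = floor((10 + 10)/1) = 20.
  m_3 = 1*20 - 10 = 10, d_3 = (110 - 10^2)/1 = 10/1 = 10: (m_3, d_3) = (m_1, d_1) = (10, 10), so from here the quotients repeat a_1, a_2; the period length is 2.
So sqrt(110) = [10; (2, 20)] with period length k = 2.
k is even, so the fundamental solution of x^2 - 110y^2 = 1 is (p_{k-1}, q_{k-1}) = (p_1, q_1); compute convergents through index 1.
Convergents (p_i = a_i*p_{i-1} + p_{i-2}, q_i = a_i*q_{i-1} + q_{i-2} with p_{-2}=0, p_{-1}=1, q_{-2}=1, q_{-1}=0):
  i=0: a_0=10, p_0 = 10*1 + 0 = 10, q_0 = 10*0 + 1 = 1.
  i=1: a_1=2, p_1 = 2*10 + 1 = 21, q_1 = 2*1 + 0 = 2.
Check: 21^2 - 110*2^2 = 441 - 440 = 1, so (x, y) = (21, 2) solves the equation, and by the theorem it is the least positive solution.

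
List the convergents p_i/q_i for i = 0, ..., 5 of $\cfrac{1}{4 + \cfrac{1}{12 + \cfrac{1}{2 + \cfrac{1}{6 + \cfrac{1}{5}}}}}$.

0/1, 1/4, 12/49, 25/102, 162/661, 835/3407

Using the convergent recurrence p_i = a_i*p_{i-1} + p_{i-2}, q_i = a_i*q_{i-1} + q_{i-2} with p_{-2}=0, p_{-1}=1, q_{-2}=1, q_{-1}=0:
  i=0: a_0=0, p_0 = 0*1 + 0 = 0, q_0 = 0*0 + 1 = 1.
  i=1: a_1=4, p_1 = 4*0 + 1 = 1, q_1 = 4*1 + 0 = 4.
  i=2: a_2=12, p_2 = 12*1 + 0 = 12, q_2 = 12*4 + 1 = 49.
  i=3: a_3=2, p_3 = 2*12 + 1 = 25, q_3 = 2*49 + 4 = 102.
  i=4: a_4=6, p_4 = 6*25 + 12 = 162, q_4 = 6*102 + 49 = 661.
  i=5: a_5=5, p_5 = 5*162 + 25 = 835, q_5 = 5*661 + 102 = 3407.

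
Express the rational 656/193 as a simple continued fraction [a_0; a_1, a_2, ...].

Run the Euclidean algorithm on 656 and 193; the successive quotients are the partial quotients a_0, a_1, ... (each step inverts the fractional part left over by the previous one):
  656 = 3*193 + 77, so a_0 = 3.
  193 = 2*77 + 39, so a_1 = 2.
  77 = 1*39 + 38, so a_2 = 1.
  39 = 1*38 + 1, so a_3 = 1.
  38 = 38*1 + 0, so a_4 = 38.
The remainder reaches 0 after 5 divisions, so the expansion has 5 partial quotients, read off in order.

[3; 2, 1, 1, 38]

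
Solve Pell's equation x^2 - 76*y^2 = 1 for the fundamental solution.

First expand sqrt(76) as a continued fraction. With x_i = (sqrt(76) + m_i)/d_i and (m_0, d_0) = (0, 1): a_0 = floor(sqrt(76)) = 8, since 8^2 = 64 <= 76 < 81 = 9^2.
Iterate m_{i+1} = d_i*a_i - m_i, d_{i+1} = (76 - m_{i+1}^2)/d_i, a_{i+1} = floor((a_0 + m_{i+1})/d_{i+1}):
  m_1 = 1*8 - 0 = 8, d_1 = (76 - 8^2)/1 = 12/1 = 12, a_1 = floor((8 + 8)/12) = 1.
  m_2 = 12*1 - 8 = 4, d_2 = (76 - 4^2)/12 = 60/12 = 5, a_2 = floor((8 + 4)/5) = 2.
  m_3 = 5*2 - 4 = 6, d_3 = (76 - 6^2)/5 = 40/5 = 8, a_3 = floor((8 + 6)/8) = 1.
  m_4 = 8*1 - 6 = 2, d_4 = (76 - 2^2)/8 = 72/8 = 9, a_4 = floor((8 + 2)/9) = 1.
  m_5 = 9*1 - 2 = 7, d_5 = (76 - 7^2)/9 = 27/9 = 3, a_5 = floor((8 + 7)/3) = 5.
  m_6 = 3*5 - 7 = 8, d_6 = (76 - 8^2)/3 = 12/3 = 4, a_6 = floor((8 + 8)/4) = 4.
  m_7 = 4*4 - 8 = 8, d_7 = (76 - 8^2)/4 = 12/4 = 3, a_7 = floor((8 + 8)/3) = 5.
  m_8 = 3*5 - 8 = 7, d_8 = (76 - 7^2)/3 = 27/3 = 9, a_8 = floor((8 + 7)/9) = 1.
  m_9 = 9*1 - 7 = 2, d_9 = (76 - 2^2)/9 = 72/9 = 8, a_9 = floor((8 + 2)/8) = 1.
  m_10 = 8*1 - 2 = 6, d_10 = (76 - 6^2)/8 = 40/8 = 5, a_10 = floor((8 + 6)/5) = 2.
  m_11 = 5*2 - 6 = 4, d_11 = (76 - 4^2)/5 = 60/5 = 12, a_11 = floor((8 + 4)/12) = 1.
  m_12 = 12*1 - 4 = 8, d_12 = (76 - 8^2)/12 = 12/12 = 1, a_12 = floor((8 + 8)/1) = 16.
  m_13 = 1*16 - 8 = 8, d_13 = (76 - 8^2)/1 = 12/1 = 12: (m_13, d_13) = (m_1, d_1) = (8, 12), so from here the quotients repeat a_1, ..., a_12; the period length is 12.
So sqrt(76) = [8; (1, 2, 1, 1, 5, 4, 5, 1, 1, 2, 1, 16)] with period length k = 12.
k is even, so the fundamental solution of x^2 - 76y^2 = 1 is (p_{k-1}, q_{k-1}) = (p_11, q_11); compute convergents through index 11.
Convergents (p_i = a_i*p_{i-1} + p_{i-2}, q_i = a_i*q_{i-1} + q_{i-2} with p_{-2}=0, p_{-1}=1, q_{-2}=1, q_{-1}=0):
  i=0: a_0=8, p_0 = 8*1 + 0 = 8, q_0 = 8*0 + 1 = 1.
  i=1: a_1=1, p_1 = 1*8 + 1 = 9, q_1 = 1*1 + 0 = 1.
  i=2: a_2=2, p_2 = 2*9 + 8 = 26, q_2 = 2*1 + 1 = 3.
  i=3: a_3=1, p_3 = 1*26 + 9 = 35, q_3 = 1*3 + 1 = 4.
  i=4: a_4=1, p_4 = 1*35 + 26 = 61, q_4 = 1*4 + 3 = 7.
  i=5: a_5=5, p_5 = 5*61 + 35 = 340, q_5 = 5*7 + 4 = 39.
  i=6: a_6=4, p_6 = 4*340 + 61 = 1421, q_6 = 4*39 + 7 = 163.
  i=7: a_7=5, p_7 = 5*1421 + 340 = 7445, q_7 = 5*163 + 39 = 854.
  i=8: a_8=1, p_8 = 1*7445 + 1421 = 8866, q_8 = 1*854 + 163 = 1017.
  i=9: a_9=1, p_9 = 1*8866 + 7445 = 16311, q_9 = 1*1017 + 854 = 1871.
  i=10: a_10=2, p_10 = 2*16311 + 8866 = 41488, q_10 = 2*1871 + 1017 = 4759.
  i=11: a_11=1, p_11 = 1*41488 + 16311 = 57799, q_11 = 1*4759 + 1871 = 6630.
Check: 57799^2 - 76*6630^2 = 3340724401 - 3340724400 = 1, so (x, y) = (57799, 6630) solves the equation, and by the theorem it is the least positive solution.

(x, y) = (57799, 6630)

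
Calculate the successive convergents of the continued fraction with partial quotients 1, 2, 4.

Using the convergent recurrence p_i = a_i*p_{i-1} + p_{i-2}, q_i = a_i*q_{i-1} + q_{i-2} with p_{-2}=0, p_{-1}=1, q_{-2}=1, q_{-1}=0:
  i=0: a_0=1, p_0 = 1*1 + 0 = 1, q_0 = 1*0 + 1 = 1.
  i=1: a_1=2, p_1 = 2*1 + 1 = 3, q_1 = 2*1 + 0 = 2.
  i=2: a_2=4, p_2 = 4*3 + 1 = 13, q_2 = 4*2 + 1 = 9.

1/1, 3/2, 13/9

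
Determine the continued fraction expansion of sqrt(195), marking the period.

Write x_i = (sqrt(195) + m_i)/d_i with (m_0, d_0) = (0, 1). a_0 = floor(sqrt(195)) = 13, since 13^2 = 169 <= 195 < 196 = 14^2.
Iterate m_{i+1} = d_i*a_i - m_i, d_{i+1} = (195 - m_{i+1}^2)/d_i, a_{i+1} = floor((a_0 + m_{i+1})/d_{i+1}):
  m_1 = 1*13 - 0 = 13, d_1 = (195 - 13^2)/1 = 26/1 = 26, a_1 = floor((13 + 13)/26) = 1.
  m_2 = 26*1 - 13 = 13, d_2 = (195 - 13^2)/26 = 26/26 = 1, a_2 = floor((13 + 13)/1) = 26.
  m_3 = 1*26 - 13 = 13, d_3 = (195 - 13^2)/1 = 26/1 = 26: (m_3, d_3) = (m_1, d_1) = (13, 26), so from here the quotients repeat a_1, a_2; the period length is 2.
Hence the expansion of sqrt(195) is a_0 = 13 followed by the repeating block 1, 26 (period 2).

[13; (1, 26)]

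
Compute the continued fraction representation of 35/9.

Run the Euclidean algorithm on 35 and 9; the successive quotients are the partial quotients a_0, a_1, ... (each step inverts the fractional part left over by the previous one):
  35 = 3*9 + 8, so a_0 = 3.
  9 = 1*8 + 1, so a_1 = 1.
  8 = 8*1 + 0, so a_2 = 8.
The remainder reaches 0 after 3 divisions, so the expansion has 3 partial quotients, read off in order.

[3; 1, 8]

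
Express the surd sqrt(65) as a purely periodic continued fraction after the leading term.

[8; (16)]

Write x_i = (sqrt(65) + m_i)/d_i with (m_0, d_0) = (0, 1). a_0 = floor(sqrt(65)) = 8, since 8^2 = 64 <= 65 < 81 = 9^2.
Iterate m_{i+1} = d_i*a_i - m_i, d_{i+1} = (65 - m_{i+1}^2)/d_i, a_{i+1} = floor((a_0 + m_{i+1})/d_{i+1}):
  m_1 = 1*8 - 0 = 8, d_1 = (65 - 8^2)/1 = 1/1 = 1, a_1 = floor((8 + 8)/1) = 16.
  m_2 = 1*16 - 8 = 8, d_2 = (65 - 8^2)/1 = 1/1 = 1: (m_2, d_2) = (m_1, d_1) = (8, 1), so from here the quotient a_1 repeats; the period length is 1.
Hence the expansion of sqrt(65) is a_0 = 8 followed by the repeating block 16 (period 1).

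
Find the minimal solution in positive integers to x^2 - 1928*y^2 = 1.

(x, y) = (483, 11)

First expand sqrt(1928) as a continued fraction. With x_i = (sqrt(1928) + m_i)/d_i and (m_0, d_0) = (0, 1): a_0 = floor(sqrt(1928)) = 43, since 43^2 = 1849 <= 1928 < 1936 = 44^2.
Iterate m_{i+1} = d_i*a_i - m_i, d_{i+1} = (1928 - m_{i+1}^2)/d_i, a_{i+1} = floor((a_0 + m_{i+1})/d_{i+1}):
  m_1 = 1*43 - 0 = 43, d_1 = (1928 - 43^2)/1 = 79/1 = 79, a_1 = floor((43 + 43)/79) = 1.
  m_2 = 79*1 - 43 = 36, d_2 = (1928 - 36^2)/79 = 632/79 = 8, a_2 = floor((43 + 36)/8) = 9.
  m_3 = 8*9 - 36 = 36, d_3 = (1928 - 36^2)/8 = 632/8 = 79, a_3 = floor((43 + 36)/79) = 1.
  m_4 = 79*1 - 36 = 43, d_4 = (1928 - 43^2)/79 = 79/79 = 1, a_4 = floor((43 + 43)/1) = 86.
  m_5 = 1*86 - 43 = 43, d_5 = (1928 - 43^2)/1 = 79/1 = 79: (m_5, d_5) = (m_1, d_1) = (43, 79), so from here the quotients repeat a_1, ..., a_4; the period length is 4.
So sqrt(1928) = [43; (1, 9, 1, 86)] with period length k = 4.
k is even, so the fundamental solution of x^2 - 1928y^2 = 1 is (p_{k-1}, q_{k-1}) = (p_3, q_3); compute convergents through index 3.
Convergents (p_i = a_i*p_{i-1} + p_{i-2}, q_i = a_i*q_{i-1} + q_{i-2} with p_{-2}=0, p_{-1}=1, q_{-2}=1, q_{-1}=0):
  i=0: a_0=43, p_0 = 43*1 + 0 = 43, q_0 = 43*0 + 1 = 1.
  i=1: a_1=1, p_1 = 1*43 + 1 = 44, q_1 = 1*1 + 0 = 1.
  i=2: a_2=9, p_2 = 9*44 + 43 = 439, q_2 = 9*1 + 1 = 10.
  i=3: a_3=1, p_3 = 1*439 + 44 = 483, q_3 = 1*10 + 1 = 11.
Check: 483^2 - 1928*11^2 = 233289 - 233288 = 1, so (x, y) = (483, 11) solves the equation, and by the theorem it is the least positive solution.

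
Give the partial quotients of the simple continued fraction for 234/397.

[0; 1, 1, 2, 3, 2, 1, 1, 1, 2]

Run the Euclidean algorithm on 234 and 397; the successive quotients are the partial quotients a_0, a_1, ... (each step inverts the fractional part left over by the previous one):
  234 = 0*397 + 234, so a_0 = 0.
  397 = 1*234 + 163, so a_1 = 1.
  234 = 1*163 + 71, so a_2 = 1.
  163 = 2*71 + 21, so a_3 = 2.
  71 = 3*21 + 8, so a_4 = 3.
  21 = 2*8 + 5, so a_5 = 2.
  8 = 1*5 + 3, so a_6 = 1.
  5 = 1*3 + 2, so a_7 = 1.
  3 = 1*2 + 1, so a_8 = 1.
  2 = 2*1 + 0, so a_9 = 2.
The remainder reaches 0 after 10 divisions, so the expansion has 10 partial quotients, read off in order.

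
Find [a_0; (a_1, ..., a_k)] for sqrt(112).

Write x_i = (sqrt(112) + m_i)/d_i with (m_0, d_0) = (0, 1). a_0 = floor(sqrt(112)) = 10, since 10^2 = 100 <= 112 < 121 = 11^2.
Iterate m_{i+1} = d_i*a_i - m_i, d_{i+1} = (112 - m_{i+1}^2)/d_i, a_{i+1} = floor((a_0 + m_{i+1})/d_{i+1}):
  m_1 = 1*10 - 0 = 10, d_1 = (112 - 10^2)/1 = 12/1 = 12, a_1 = floor((10 + 10)/12) = 1.
  m_2 = 12*1 - 10 = 2, d_2 = (112 - 2^2)/12 = 108/12 = 9, a_2 = floor((10 + 2)/9) = 1.
  m_3 = 9*1 - 2 = 7, d_3 = (112 - 7^2)/9 = 63/9 = 7, a_3 = floor((10 + 7)/7) = 2.
  m_4 = 7*2 - 7 = 7, d_4 = (112 - 7^2)/7 = 63/7 = 9, a_4 = floor((10 + 7)/9) = 1.
  m_5 = 9*1 - 7 = 2, d_5 = (112 - 2^2)/9 = 108/9 = 12, a_5 = floor((10 + 2)/12) = 1.
  m_6 = 12*1 - 2 = 10, d_6 = (112 - 10^2)/12 = 12/12 = 1, a_6 = floor((10 + 10)/1) = 20.
  m_7 = 1*20 - 10 = 10, d_7 = (112 - 10^2)/1 = 12/1 = 12: (m_7, d_7) = (m_1, d_1) = (10, 12), so from here the quotients repeat a_1, ..., a_6; the period length is 6.
Hence the expansion of sqrt(112) is a_0 = 10 followed by the repeating block 1, 1, 2, 1, 1, 20 (period 6).

[10; (1, 1, 2, 1, 1, 20)]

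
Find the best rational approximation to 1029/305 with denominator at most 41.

27/8

Expand x = 1029/305 as a continued fraction with the Euclidean algorithm:
  1029 = 3*305 + 114, so a_0 = 3.
  305 = 2*114 + 77, so a_1 = 2.
  114 = 1*77 + 37, so a_2 = 1.
  77 = 2*37 + 3, so a_3 = 2.
  37 = 12*3 + 1, so a_4 = 12.
  3 = 3*1 + 0, so a_5 = 3.
so x = [3; 2, 1, 2, 12, 3].
Convergents (p_i = a_i*p_{i-1} + p_{i-2}, q_i = a_i*q_{i-1} + q_{i-2} with p_{-2}=0, p_{-1}=1, q_{-2}=1, q_{-1}=0), until the denominator exceeds 41:
  i=0: a_0=3, p_0 = 3*1 + 0 = 3, q_0 = 3*0 + 1 = 1.
  i=1: a_1=2, p_1 = 2*3 + 1 = 7, q_1 = 2*1 + 0 = 2.
  i=2: a_2=1, p_2 = 1*7 + 3 = 10, q_2 = 1*2 + 1 = 3.
  i=3: a_3=2, p_3 = 2*10 + 7 = 27, q_3 = 2*3 + 2 = 8.
  i=4: a_4=12, p_4 = 12*27 + 10 = 334, q_4 = 12*8 + 3 = 99.
q_4 = 99 > 41, so the last convergent with denominator <= 41 is p_3/q_3 = 27/8.
The closest fraction with denominator <= 41 is either p_3/q_3 or the intermediate fraction (k*p_3 + p_2)/(k*q_3 + q_2) with the largest k >= 1 whose denominator stays <= 41; these approach x as k grows, and every other convergent or intermediate fraction in range is farther away.
Largest k: floor((41 - q_2)/q_3) = floor((41 - 3)/8) = 4.
That gives (4*27 + 10)/(4*8 + 3) = 118/35.
Compare the errors: |x - 27/8| = |1029*8 - 27*305|/(305*8) = 3/2440, and |x - 118/35| = |1029*35 - 118*305|/(305*35) = 25/10675.
Cross-multiplying, 3*10675 = 32025 < 61000 = 25*2440, so 3/2440 is smaller: the convergent 27/8 is closer to x than 118/35.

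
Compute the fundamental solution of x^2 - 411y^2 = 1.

First expand sqrt(411) as a continued fraction. With x_i = (sqrt(411) + m_i)/d_i and (m_0, d_0) = (0, 1): a_0 = floor(sqrt(411)) = 20, since 20^2 = 400 <= 411 < 441 = 21^2.
Iterate m_{i+1} = d_i*a_i - m_i, d_{i+1} = (411 - m_{i+1}^2)/d_i, a_{i+1} = floor((a_0 + m_{i+1})/d_{i+1}):
  m_1 = 1*20 - 0 = 20, d_1 = (411 - 20^2)/1 = 11/1 = 11, a_1 = floor((20 + 20)/11) = 3.
  m_2 = 11*3 - 20 = 13, d_2 = (411 - 13^2)/11 = 242/11 = 22, a_2 = floor((20 + 13)/22) = 1.
  m_3 = 22*1 - 13 = 9, d_3 = (411 - 9^2)/22 = 330/22 = 15, a_3 = floor((20 + 9)/15) = 1.
  m_4 = 15*1 - 9 = 6, d_4 = (411 - 6^2)/15 = 375/15 = 25, a_4 = floor((20 + 6)/25) = 1.
  m_5 = 25*1 - 6 = 19, d_5 = (411 - 19^2)/25 = 50/25 = 2, a_5 = floor((20 + 19)/2) = 19.
  m_6 = 2*19 - 19 = 19, d_6 = (411 - 19^2)/2 = 50/2 = 25, a_6 = floor((20 + 19)/25) = 1.
  m_7 = 25*1 - 19 = 6, d_7 = (411 - 6^2)/25 = 375/25 = 15, a_7 = floor((20 + 6)/15) = 1.
  m_8 = 15*1 - 6 = 9, d_8 = (411 - 9^2)/15 = 330/15 = 22, a_8 = floor((20 + 9)/22) = 1.
  m_9 = 22*1 - 9 = 13, d_9 = (411 - 13^2)/22 = 242/22 = 11, a_9 = floor((20 + 13)/11) = 3.
  m_10 = 11*3 - 13 = 20, d_10 = (411 - 20^2)/11 = 11/11 = 1, a_10 = floor((20 + 20)/1) = 40.
  m_11 = 1*40 - 20 = 20, d_11 = (411 - 20^2)/1 = 11/1 = 11: (m_11, d_11) = (m_1, d_1) = (20, 11), so from here the quotients repeat a_1, ..., a_10; the period length is 10.
So sqrt(411) = [20; (3, 1, 1, 1, 19, 1, 1, 1, 3, 40)] with period length k = 10.
k is even, so the fundamental solution of x^2 - 411y^2 = 1 is (p_{k-1}, q_{k-1}) = (p_9, q_9); compute convergents through index 9.
Convergents (p_i = a_i*p_{i-1} + p_{i-2}, q_i = a_i*q_{i-1} + q_{i-2} with p_{-2}=0, p_{-1}=1, q_{-2}=1, q_{-1}=0):
  i=0: a_0=20, p_0 = 20*1 + 0 = 20, q_0 = 20*0 + 1 = 1.
  i=1: a_1=3, p_1 = 3*20 + 1 = 61, q_1 = 3*1 + 0 = 3.
  i=2: a_2=1, p_2 = 1*61 + 20 = 81, q_2 = 1*3 + 1 = 4.
  i=3: a_3=1, p_3 = 1*81 + 61 = 142, q_3 = 1*4 + 3 = 7.
  i=4: a_4=1, p_4 = 1*142 + 81 = 223, q_4 = 1*7 + 4 = 11.
  i=5: a_5=19, p_5 = 19*223 + 142 = 4379, q_5 = 19*11 + 7 = 216.
  i=6: a_6=1, p_6 = 1*4379 + 223 = 4602, q_6 = 1*216 + 11 = 227.
  i=7: a_7=1, p_7 = 1*4602 + 4379 = 8981, q_7 = 1*227 + 216 = 443.
  i=8: a_8=1, p_8 = 1*8981 + 4602 = 13583, q_8 = 1*443 + 227 = 670.
  i=9: a_9=3, p_9 = 3*13583 + 8981 = 49730, q_9 = 3*670 + 443 = 2453.
Check: 49730^2 - 411*2453^2 = 2473072900 - 2473072899 = 1, so (x, y) = (49730, 2453) solves the equation, and by the theorem it is the least positive solution.

(x, y) = (49730, 2453)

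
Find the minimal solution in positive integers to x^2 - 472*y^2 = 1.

(x, y) = (306917, 14127)

First expand sqrt(472) as a continued fraction. With x_i = (sqrt(472) + m_i)/d_i and (m_0, d_0) = (0, 1): a_0 = floor(sqrt(472)) = 21, since 21^2 = 441 <= 472 < 484 = 22^2.
Iterate m_{i+1} = d_i*a_i - m_i, d_{i+1} = (472 - m_{i+1}^2)/d_i, a_{i+1} = floor((a_0 + m_{i+1})/d_{i+1}):
  m_1 = 1*21 - 0 = 21, d_1 = (472 - 21^2)/1 = 31/1 = 31, a_1 = floor((21 + 21)/31) = 1.
  m_2 = 31*1 - 21 = 10, d_2 = (472 - 10^2)/31 = 372/31 = 12, a_2 = floor((21 + 10)/12) = 2.
  m_3 = 12*2 - 10 = 14, d_3 = (472 - 14^2)/12 = 276/12 = 23, a_3 = floor((21 + 14)/23) = 1.
  m_4 = 23*1 - 14 = 9, d_4 = (472 - 9^2)/23 = 391/23 = 17, a_4 = floor((21 + 9)/17) = 1.
  m_5 = 17*1 - 9 = 8, d_5 = (472 - 8^2)/17 = 408/17 = 24, a_5 = floor((21 + 8)/24) = 1.
  m_6 = 24*1 - 8 = 16, d_6 = (472 - 16^2)/24 = 216/24 = 9, a_6 = floor((21 + 16)/9) = 4.
  m_7 = 9*4 - 16 = 20, d_7 = (472 - 20^2)/9 = 72/9 = 8, a_7 = floor((21 + 20)/8) = 5.
  m_8 = 8*5 - 20 = 20, d_8 = (472 - 20^2)/8 = 72/8 = 9, a_8 = floor((21 + 20)/9) = 4.
  m_9 = 9*4 - 20 = 16, d_9 = (472 - 16^2)/9 = 216/9 = 24, a_9 = floor((21 + 16)/24) = 1.
  m_10 = 24*1 - 16 = 8, d_10 = (472 - 8^2)/24 = 408/24 = 17, a_10 = floor((21 + 8)/17) = 1.
  m_11 = 17*1 - 8 = 9, d_11 = (472 - 9^2)/17 = 391/17 = 23, a_11 = floor((21 + 9)/23) = 1.
  m_12 = 23*1 - 9 = 14, d_12 = (472 - 14^2)/23 = 276/23 = 12, a_12 = floor((21 + 14)/12) = 2.
  m_13 = 12*2 - 14 = 10, d_13 = (472 - 10^2)/12 = 372/12 = 31, a_13 = floor((21 + 10)/31) = 1.
  m_14 = 31*1 - 10 = 21, d_14 = (472 - 21^2)/31 = 31/31 = 1, a_14 = floor((21 + 21)/1) = 42.
  m_15 = 1*42 - 21 = 21, d_15 = (472 - 21^2)/1 = 31/1 = 31: (m_15, d_15) = (m_1, d_1) = (21, 31), so from here the quotients repeat a_1, ..., a_14; the period length is 14.
So sqrt(472) = [21; (1, 2, 1, 1, 1, 4, 5, 4, 1, 1, 1, 2, 1, 42)] with period length k = 14.
k is even, so the fundamental solution of x^2 - 472y^2 = 1 is (p_{k-1}, q_{k-1}) = (p_13, q_13); compute convergents through index 13.
Convergents (p_i = a_i*p_{i-1} + p_{i-2}, q_i = a_i*q_{i-1} + q_{i-2} with p_{-2}=0, p_{-1}=1, q_{-2}=1, q_{-1}=0):
  i=0: a_0=21, p_0 = 21*1 + 0 = 21, q_0 = 21*0 + 1 = 1.
  i=1: a_1=1, p_1 = 1*21 + 1 = 22, q_1 = 1*1 + 0 = 1.
  i=2: a_2=2, p_2 = 2*22 + 21 = 65, q_2 = 2*1 + 1 = 3.
  i=3: a_3=1, p_3 = 1*65 + 22 = 87, q_3 = 1*3 + 1 = 4.
  i=4: a_4=1, p_4 = 1*87 + 65 = 152, q_4 = 1*4 + 3 = 7.
  i=5: a_5=1, p_5 = 1*152 + 87 = 239, q_5 = 1*7 + 4 = 11.
  i=6: a_6=4, p_6 = 4*239 + 152 = 1108, q_6 = 4*11 + 7 = 51.
  i=7: a_7=5, p_7 = 5*1108 + 239 = 5779, q_7 = 5*51 + 11 = 266.
  i=8: a_8=4, p_8 = 4*5779 + 1108 = 24224, q_8 = 4*266 + 51 = 1115.
  i=9: a_9=1, p_9 = 1*24224 + 5779 = 30003, q_9 = 1*1115 + 266 = 1381.
  i=10: a_10=1, p_10 = 1*30003 + 24224 = 54227, q_10 = 1*1381 + 1115 = 2496.
  i=11: a_11=1, p_11 = 1*54227 + 30003 = 84230, q_11 = 1*2496 + 1381 = 3877.
  i=12: a_12=2, p_12 = 2*84230 + 54227 = 222687, q_12 = 2*3877 + 2496 = 10250.
  i=13: a_13=1, p_13 = 1*222687 + 84230 = 306917, q_13 = 1*10250 + 3877 = 14127.
Check: 306917^2 - 472*14127^2 = 94198044889 - 94198044888 = 1, so (x, y) = (306917, 14127) solves the equation, and by the theorem it is the least positive solution.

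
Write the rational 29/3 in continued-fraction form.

[9; 1, 2]

Run the Euclidean algorithm on 29 and 3; the successive quotients are the partial quotients a_0, a_1, ... (each step inverts the fractional part left over by the previous one):
  29 = 9*3 + 2, so a_0 = 9.
  3 = 1*2 + 1, so a_1 = 1.
  2 = 2*1 + 0, so a_2 = 2.
The remainder reaches 0 after 3 divisions, so the expansion has 3 partial quotients, read off in order.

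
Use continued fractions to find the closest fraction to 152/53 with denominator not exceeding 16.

Expand x = 152/53 as a continued fraction with the Euclidean algorithm:
  152 = 2*53 + 46, so a_0 = 2.
  53 = 1*46 + 7, so a_1 = 1.
  46 = 6*7 + 4, so a_2 = 6.
  7 = 1*4 + 3, so a_3 = 1.
  4 = 1*3 + 1, so a_4 = 1.
  3 = 3*1 + 0, so a_5 = 3.
so x = [2; 1, 6, 1, 1, 3].
Convergents (p_i = a_i*p_{i-1} + p_{i-2}, q_i = a_i*q_{i-1} + q_{i-2} with p_{-2}=0, p_{-1}=1, q_{-2}=1, q_{-1}=0), until the denominator exceeds 16:
  i=0: a_0=2, p_0 = 2*1 + 0 = 2, q_0 = 2*0 + 1 = 1.
  i=1: a_1=1, p_1 = 1*2 + 1 = 3, q_1 = 1*1 + 0 = 1.
  i=2: a_2=6, p_2 = 6*3 + 2 = 20, q_2 = 6*1 + 1 = 7.
  i=3: a_3=1, p_3 = 1*20 + 3 = 23, q_3 = 1*7 + 1 = 8.
  i=4: a_4=1, p_4 = 1*23 + 20 = 43, q_4 = 1*8 + 7 = 15.
  i=5: a_5=3, p_5 = 3*43 + 23 = 152, q_5 = 3*15 + 8 = 53.
q_5 = 53 > 16, so the last convergent with denominator <= 16 is p_4/q_4 = 43/15.
The closest fraction with denominator <= 16 is either p_4/q_4 or the intermediate fraction (k*p_4 + p_3)/(k*q_4 + q_3) with the largest k >= 1 whose denominator stays <= 16; these approach x as k grows, and every other convergent or intermediate fraction in range is farther away.
Largest k: floor((16 - q_3)/q_4) = floor((16 - 8)/15) = 0.
Since k = 0, no intermediate fraction beyond p_4/q_4 has denominator <= 16, so the convergent 43/15 is the closest (its error is |152*15 - 43*53|/(53*15) = 1/795).

43/15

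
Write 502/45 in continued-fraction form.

Run the Euclidean algorithm on 502 and 45; the successive quotients are the partial quotients a_0, a_1, ... (each step inverts the fractional part left over by the previous one):
  502 = 11*45 + 7, so a_0 = 11.
  45 = 6*7 + 3, so a_1 = 6.
  7 = 2*3 + 1, so a_2 = 2.
  3 = 3*1 + 0, so a_3 = 3.
The remainder reaches 0 after 4 divisions, so the expansion has 4 partial quotients, read off in order.

[11; 6, 2, 3]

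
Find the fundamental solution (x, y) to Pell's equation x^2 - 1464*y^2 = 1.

First expand sqrt(1464) as a continued fraction. With x_i = (sqrt(1464) + m_i)/d_i and (m_0, d_0) = (0, 1): a_0 = floor(sqrt(1464)) = 38, since 38^2 = 1444 <= 1464 < 1521 = 39^2.
Iterate m_{i+1} = d_i*a_i - m_i, d_{i+1} = (1464 - m_{i+1}^2)/d_i, a_{i+1} = floor((a_0 + m_{i+1})/d_{i+1}):
  m_1 = 1*38 - 0 = 38, d_1 = (1464 - 38^2)/1 = 20/1 = 20, a_1 = floor((38 + 38)/20) = 3.
  m_2 = 20*3 - 38 = 22, d_2 = (1464 - 22^2)/20 = 980/20 = 49, a_2 = floor((38 + 22)/49) = 1.
  m_3 = 49*1 - 22 = 27, d_3 = (1464 - 27^2)/49 = 735/49 = 15, a_3 = floor((38 + 27)/15) = 4.
  m_4 = 15*4 - 27 = 33, d_4 = (1464 - 33^2)/15 = 375/15 = 25, a_4 = floor((38 + 33)/25) = 2.
  m_5 = 25*2 - 33 = 17, d_5 = (1464 - 17^2)/25 = 1175/25 = 47, a_5 = floor((38 + 17)/47) = 1.
  m_6 = 47*1 - 17 = 30, d_6 = (1464 - 30^2)/47 = 564/47 = 12, a_6 = floor((38 + 30)/12) = 5.
  m_7 = 12*5 - 30 = 30, d_7 = (1464 - 30^2)/12 = 564/12 = 47, a_7 = floor((38 + 30)/47) = 1.
  m_8 = 47*1 - 30 = 17, d_8 = (1464 - 17^2)/47 = 1175/47 = 25, a_8 = floor((38 + 17)/25) = 2.
  m_9 = 25*2 - 17 = 33, d_9 = (1464 - 33^2)/25 = 375/25 = 15, a_9 = floor((38 + 33)/15) = 4.
  m_10 = 15*4 - 33 = 27, d_10 = (1464 - 27^2)/15 = 735/15 = 49, a_10 = floor((38 + 27)/49) = 1.
  m_11 = 49*1 - 27 = 22, d_11 = (1464 - 22^2)/49 = 980/49 = 20, a_11 = floor((38 + 22)/20) = 3.
  m_12 = 20*3 - 22 = 38, d_12 = (1464 - 38^2)/20 = 20/20 = 1, a_12 = floor((38 + 38)/1) = 76.
  m_13 = 1*76 - 38 = 38, d_13 = (1464 - 38^2)/1 = 20/1 = 20: (m_13, d_13) = (m_1, d_1) = (38, 20), so from here the quotients repeat a_1, ..., a_12; the period length is 12.
So sqrt(1464) = [38; (3, 1, 4, 2, 1, 5, 1, 2, 4, 1, 3, 76)] with period length k = 12.
k is even, so the fundamental solution of x^2 - 1464y^2 = 1 is (p_{k-1}, q_{k-1}) = (p_11, q_11); compute convergents through index 11.
Convergents (p_i = a_i*p_{i-1} + p_{i-2}, q_i = a_i*q_{i-1} + q_{i-2} with p_{-2}=0, p_{-1}=1, q_{-2}=1, q_{-1}=0):
  i=0: a_0=38, p_0 = 38*1 + 0 = 38, q_0 = 38*0 + 1 = 1.
  i=1: a_1=3, p_1 = 3*38 + 1 = 115, q_1 = 3*1 + 0 = 3.
  i=2: a_2=1, p_2 = 1*115 + 38 = 153, q_2 = 1*3 + 1 = 4.
  i=3: a_3=4, p_3 = 4*153 + 115 = 727, q_3 = 4*4 + 3 = 19.
  i=4: a_4=2, p_4 = 2*727 + 153 = 1607, q_4 = 2*19 + 4 = 42.
  i=5: a_5=1, p_5 = 1*1607 + 727 = 2334, q_5 = 1*42 + 19 = 61.
  i=6: a_6=5, p_6 = 5*2334 + 1607 = 13277, q_6 = 5*61 + 42 = 347.
  i=7: a_7=1, p_7 = 1*13277 + 2334 = 15611, q_7 = 1*347 + 61 = 408.
  i=8: a_8=2, p_8 = 2*15611 + 13277 = 44499, q_8 = 2*408 + 347 = 1163.
  i=9: a_9=4, p_9 = 4*44499 + 15611 = 193607, q_9 = 4*1163 + 408 = 5060.
  i=10: a_10=1, p_10 = 1*193607 + 44499 = 238106, q_10 = 1*5060 + 1163 = 6223.
  i=11: a_11=3, p_11 = 3*238106 + 193607 = 907925, q_11 = 3*6223 + 5060 = 23729.
Check: 907925^2 - 1464*23729^2 = 824327805625 - 824327805624 = 1, so (x, y) = (907925, 23729) solves the equation, and by the theorem it is the least positive solution.

(x, y) = (907925, 23729)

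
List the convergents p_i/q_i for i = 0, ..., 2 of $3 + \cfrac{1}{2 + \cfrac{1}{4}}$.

3/1, 7/2, 31/9

Using the convergent recurrence p_i = a_i*p_{i-1} + p_{i-2}, q_i = a_i*q_{i-1} + q_{i-2} with p_{-2}=0, p_{-1}=1, q_{-2}=1, q_{-1}=0:
  i=0: a_0=3, p_0 = 3*1 + 0 = 3, q_0 = 3*0 + 1 = 1.
  i=1: a_1=2, p_1 = 2*3 + 1 = 7, q_1 = 2*1 + 0 = 2.
  i=2: a_2=4, p_2 = 4*7 + 3 = 31, q_2 = 4*2 + 1 = 9.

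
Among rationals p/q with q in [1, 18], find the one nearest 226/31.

124/17

Expand x = 226/31 as a continued fraction with the Euclidean algorithm:
  226 = 7*31 + 9, so a_0 = 7.
  31 = 3*9 + 4, so a_1 = 3.
  9 = 2*4 + 1, so a_2 = 2.
  4 = 4*1 + 0, so a_3 = 4.
so x = [7; 3, 2, 4].
Convergents (p_i = a_i*p_{i-1} + p_{i-2}, q_i = a_i*q_{i-1} + q_{i-2} with p_{-2}=0, p_{-1}=1, q_{-2}=1, q_{-1}=0), until the denominator exceeds 18:
  i=0: a_0=7, p_0 = 7*1 + 0 = 7, q_0 = 7*0 + 1 = 1.
  i=1: a_1=3, p_1 = 3*7 + 1 = 22, q_1 = 3*1 + 0 = 3.
  i=2: a_2=2, p_2 = 2*22 + 7 = 51, q_2 = 2*3 + 1 = 7.
  i=3: a_3=4, p_3 = 4*51 + 22 = 226, q_3 = 4*7 + 3 = 31.
q_3 = 31 > 18, so the last convergent with denominator <= 18 is p_2/q_2 = 51/7.
The closest fraction with denominator <= 18 is either p_2/q_2 or the intermediate fraction (k*p_2 + p_1)/(k*q_2 + q_1) with the largest k >= 1 whose denominator stays <= 18; these approach x as k grows, and every other convergent or intermediate fraction in range is farther away.
Largest k: floor((18 - q_1)/q_2) = floor((18 - 3)/7) = 2.
That gives (2*51 + 22)/(2*7 + 3) = 124/17.
Compare the errors: |x - 51/7| = |226*7 - 51*31|/(31*7) = 1/217, and |x - 124/17| = |226*17 - 124*31|/(31*17) = 2/527.
Cross-multiplying, 2*217 = 434 < 527 = 1*527, so 2/527 is smaller: the intermediate fraction 124/17 is closer to x than 51/7.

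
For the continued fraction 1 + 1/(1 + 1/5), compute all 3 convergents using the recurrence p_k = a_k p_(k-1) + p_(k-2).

1/1, 2/1, 11/6

Using the convergent recurrence p_i = a_i*p_{i-1} + p_{i-2}, q_i = a_i*q_{i-1} + q_{i-2} with p_{-2}=0, p_{-1}=1, q_{-2}=1, q_{-1}=0:
  i=0: a_0=1, p_0 = 1*1 + 0 = 1, q_0 = 1*0 + 1 = 1.
  i=1: a_1=1, p_1 = 1*1 + 1 = 2, q_1 = 1*1 + 0 = 1.
  i=2: a_2=5, p_2 = 5*2 + 1 = 11, q_2 = 5*1 + 1 = 6.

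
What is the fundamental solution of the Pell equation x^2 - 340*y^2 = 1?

(x, y) = (285769, 15498)

First expand sqrt(340) as a continued fraction. With x_i = (sqrt(340) + m_i)/d_i and (m_0, d_0) = (0, 1): a_0 = floor(sqrt(340)) = 18, since 18^2 = 324 <= 340 < 361 = 19^2.
Iterate m_{i+1} = d_i*a_i - m_i, d_{i+1} = (340 - m_{i+1}^2)/d_i, a_{i+1} = floor((a_0 + m_{i+1})/d_{i+1}):
  m_1 = 1*18 - 0 = 18, d_1 = (340 - 18^2)/1 = 16/1 = 16, a_1 = floor((18 + 18)/16) = 2.
  m_2 = 16*2 - 18 = 14, d_2 = (340 - 14^2)/16 = 144/16 = 9, a_2 = floor((18 + 14)/9) = 3.
  m_3 = 9*3 - 14 = 13, d_3 = (340 - 13^2)/9 = 171/9 = 19, a_3 = floor((18 + 13)/19) = 1.
  m_4 = 19*1 - 13 = 6, d_4 = (340 - 6^2)/19 = 304/19 = 16, a_4 = floor((18 + 6)/16) = 1.
  m_5 = 16*1 - 6 = 10, d_5 = (340 - 10^2)/16 = 240/16 = 15, a_5 = floor((18 + 10)/15) = 1.
  m_6 = 15*1 - 10 = 5, d_6 = (340 - 5^2)/15 = 315/15 = 21, a_6 = floor((18 + 5)/21) = 1.
  m_7 = 21*1 - 5 = 16, d_7 = (340 - 16^2)/21 = 84/21 = 4, a_7 = floor((18 + 16)/4) = 8.
  m_8 = 4*8 - 16 = 16, d_8 = (340 - 16^2)/4 = 84/4 = 21, a_8 = floor((18 + 16)/21) = 1.
  m_9 = 21*1 - 16 = 5, d_9 = (340 - 5^2)/21 = 315/21 = 15, a_9 = floor((18 + 5)/15) = 1.
  m_10 = 15*1 - 5 = 10, d_10 = (340 - 10^2)/15 = 240/15 = 16, a_10 = floor((18 + 10)/16) = 1.
  m_11 = 16*1 - 10 = 6, d_11 = (340 - 6^2)/16 = 304/16 = 19, a_11 = floor((18 + 6)/19) = 1.
  m_12 = 19*1 - 6 = 13, d_12 = (340 - 13^2)/19 = 171/19 = 9, a_12 = floor((18 + 13)/9) = 3.
  m_13 = 9*3 - 13 = 14, d_13 = (340 - 14^2)/9 = 144/9 = 16, a_13 = floor((18 + 14)/16) = 2.
  m_14 = 16*2 - 14 = 18, d_14 = (340 - 18^2)/16 = 16/16 = 1, a_14 = floor((18 + 18)/1) = 36.
  m_15 = 1*36 - 18 = 18, d_15 = (340 - 18^2)/1 = 16/1 = 16: (m_15, d_15) = (m_1, d_1) = (18, 16), so from here the quotients repeat a_1, ..., a_14; the period length is 14.
So sqrt(340) = [18; (2, 3, 1, 1, 1, 1, 8, 1, 1, 1, 1, 3, 2, 36)] with period length k = 14.
k is even, so the fundamental solution of x^2 - 340y^2 = 1 is (p_{k-1}, q_{k-1}) = (p_13, q_13); compute convergents through index 13.
Convergents (p_i = a_i*p_{i-1} + p_{i-2}, q_i = a_i*q_{i-1} + q_{i-2} with p_{-2}=0, p_{-1}=1, q_{-2}=1, q_{-1}=0):
  i=0: a_0=18, p_0 = 18*1 + 0 = 18, q_0 = 18*0 + 1 = 1.
  i=1: a_1=2, p_1 = 2*18 + 1 = 37, q_1 = 2*1 + 0 = 2.
  i=2: a_2=3, p_2 = 3*37 + 18 = 129, q_2 = 3*2 + 1 = 7.
  i=3: a_3=1, p_3 = 1*129 + 37 = 166, q_3 = 1*7 + 2 = 9.
  i=4: a_4=1, p_4 = 1*166 + 129 = 295, q_4 = 1*9 + 7 = 16.
  i=5: a_5=1, p_5 = 1*295 + 166 = 461, q_5 = 1*16 + 9 = 25.
  i=6: a_6=1, p_6 = 1*461 + 295 = 756, q_6 = 1*25 + 16 = 41.
  i=7: a_7=8, p_7 = 8*756 + 461 = 6509, q_7 = 8*41 + 25 = 353.
  i=8: a_8=1, p_8 = 1*6509 + 756 = 7265, q_8 = 1*353 + 41 = 394.
  i=9: a_9=1, p_9 = 1*7265 + 6509 = 13774, q_9 = 1*394 + 353 = 747.
  i=10: a_10=1, p_10 = 1*13774 + 7265 = 21039, q_10 = 1*747 + 394 = 1141.
  i=11: a_11=1, p_11 = 1*21039 + 13774 = 34813, q_11 = 1*1141 + 747 = 1888.
  i=12: a_12=3, p_12 = 3*34813 + 21039 = 125478, q_12 = 3*1888 + 1141 = 6805.
  i=13: a_13=2, p_13 = 2*125478 + 34813 = 285769, q_13 = 2*6805 + 1888 = 15498.
Check: 285769^2 - 340*15498^2 = 81663921361 - 81663921360 = 1, so (x, y) = (285769, 15498) solves the equation, and by the theorem it is the least positive solution.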